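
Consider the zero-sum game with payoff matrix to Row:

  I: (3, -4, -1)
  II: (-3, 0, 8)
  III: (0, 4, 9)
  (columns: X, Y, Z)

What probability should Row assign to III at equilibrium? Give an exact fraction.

Row minima: I → -4, II → -3, III → 0; maximin = 0.
Column maxima: X → 3, Y → 4, Z → 9; minimax = 3.
0 ≠ 3, so there is no saddle point; optimal play is mixed.
II is strictly dominated by III, so Row never plays it.
Z is strictly dominated by Y (it gives Row strictly more in every row), so Column never plays it.
On the remaining 2×2 (I, III vs X, Y):
Let Row play I with probability p. Expected payoff against X: 3p + 0(1−p) = 3p; against Y: (-4)p + 4(1−p) = −8p + 4.
Setting these equal: 3p = −8p + 4 ⇒ 11p = 4 ⇒ p = 4/11, and the value is (3)·(4/11) = 12/11.
For Column: with q = P(X), equating I's and III's payoffs gives 7q − 4 = −4q + 4 ⇒ q = 8/11.

7/11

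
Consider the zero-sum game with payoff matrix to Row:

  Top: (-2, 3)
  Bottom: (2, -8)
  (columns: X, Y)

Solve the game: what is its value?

Row minima: Top → -2, Bottom → -8; maximin = -2.
Column maxima: X → 2, Y → 3; minimax = 2.
-2 ≠ 2, so there is no saddle point; optimal play is mixed.
Let Row play Top with probability p. Expected payoff against X: (-2)p + 2(1−p) = −4p + 2; against Y: 3p + (-8)(1−p) = 11p − 8.
Setting these equal: −4p + 2 = 11p − 8 ⇒ −15p = -10 ⇒ p = 2/3, and the value is (-4)·(2/3) + 2 = -2/3.
For Column: with q = P(X), equating Top's and Bottom's payoffs gives −5q + 3 = 10q − 8 ⇒ q = 11/15.

-2/3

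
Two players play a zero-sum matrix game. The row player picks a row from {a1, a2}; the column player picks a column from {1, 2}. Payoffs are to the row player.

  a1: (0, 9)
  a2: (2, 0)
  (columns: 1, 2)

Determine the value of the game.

Row minima: a1 → 0, a2 → 0; maximin = 0.
Column maxima: 1 → 2, 2 → 9; minimax = 2.
0 ≠ 2, so there is no saddle point; optimal play is mixed.
Let the row player play a1 with probability p. Expected payoff against 1: 0p + 2(1−p) = −2p + 2; against 2: 9p + 0(1−p) = 9p.
Setting these equal: −2p + 2 = 9p ⇒ −11p = -2 ⇒ p = 2/11, and the value is (-2)·(2/11) + 2 = 18/11.
For the column player: with q = P(1), equating a1's and a2's payoffs gives −9q + 9 = 2q ⇒ q = 9/11.

18/11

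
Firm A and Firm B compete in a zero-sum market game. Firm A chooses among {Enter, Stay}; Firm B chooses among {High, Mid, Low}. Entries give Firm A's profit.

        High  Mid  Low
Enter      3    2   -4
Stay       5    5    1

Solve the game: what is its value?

1

Row minima: Enter → -4, Stay → 1; maximin = 1.
Column maxima: High → 5, Mid → 5, Low → 1; minimax = 1.
Since maximin = minimax = 1, there is a saddle point and the value is 1.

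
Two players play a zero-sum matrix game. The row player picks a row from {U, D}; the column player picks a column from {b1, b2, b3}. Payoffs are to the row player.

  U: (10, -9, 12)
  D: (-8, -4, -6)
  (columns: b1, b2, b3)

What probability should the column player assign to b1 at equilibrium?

Row minima: U → -9, D → -8; maximin = -8.
Column maxima: b1 → 10, b2 → -4, b3 → 12; minimax = -4.
-8 ≠ -4, so there is no saddle point; optimal play is mixed.
b3 is strictly dominated by b1 (it gives the row player strictly more in every row), so the column player never plays it.
On the remaining 2×2 (U, D vs b1, b2):
Let the row player play U with probability p. Expected payoff against b1: 10p + (-8)(1−p) = 18p − 8; against b2: (-9)p + (-4)(1−p) = −5p − 4.
Setting these equal: 18p − 8 = −5p − 4 ⇒ 23p = 4 ⇒ p = 4/23, and the value is (18)·(4/23) − 8 = -112/23.
For the column player: with q = P(b1), equating U's and D's payoffs gives 19q − 9 = −4q − 4 ⇒ q = 5/23.

5/23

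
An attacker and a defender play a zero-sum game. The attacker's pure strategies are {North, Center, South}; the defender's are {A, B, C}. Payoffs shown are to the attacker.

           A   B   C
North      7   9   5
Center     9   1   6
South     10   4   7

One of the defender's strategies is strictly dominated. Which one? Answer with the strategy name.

C holds the attacker's payoff strictly below A in every row: 5 < 7, 6 < 9, 7 < 10.
So A is strictly dominated for the defender.

A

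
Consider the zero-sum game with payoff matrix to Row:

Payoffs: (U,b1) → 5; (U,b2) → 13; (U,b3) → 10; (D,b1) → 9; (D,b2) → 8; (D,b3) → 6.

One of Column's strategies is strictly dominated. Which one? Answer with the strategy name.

b3 holds Row's payoff strictly below b2 in every row: 10 < 13, 6 < 8.
So b2 is strictly dominated for Column.

b2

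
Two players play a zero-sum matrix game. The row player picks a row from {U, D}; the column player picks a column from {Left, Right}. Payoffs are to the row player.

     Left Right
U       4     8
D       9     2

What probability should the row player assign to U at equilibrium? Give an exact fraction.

Row minima: U → 4, D → 2; maximin = 4.
Column maxima: Left → 9, Right → 8; minimax = 8.
4 ≠ 8, so there is no saddle point; optimal play is mixed.
Let the row player play U with probability p. Expected payoff against Left: 4p + 9(1−p) = −5p + 9; against Right: 8p + 2(1−p) = 6p + 2.
Setting these equal: −5p + 9 = 6p + 2 ⇒ −11p = -7 ⇒ p = 7/11, and the value is (-5)·(7/11) + 9 = 64/11.
For the column player: with q = P(Left), equating U's and D's payoffs gives −4q + 8 = 7q + 2 ⇒ q = 6/11.

7/11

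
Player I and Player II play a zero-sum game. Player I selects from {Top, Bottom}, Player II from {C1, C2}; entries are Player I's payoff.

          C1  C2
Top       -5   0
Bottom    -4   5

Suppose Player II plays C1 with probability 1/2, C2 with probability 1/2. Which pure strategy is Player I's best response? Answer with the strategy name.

Expected payoff of Top: (1/2)·(-5) + (1/2)·0 = -5/2.
Expected payoff of Bottom: (1/2)·(-4) + (1/2)·5 = 1/2.
The largest is 1/2, so Player I's best response is Bottom.

Bottom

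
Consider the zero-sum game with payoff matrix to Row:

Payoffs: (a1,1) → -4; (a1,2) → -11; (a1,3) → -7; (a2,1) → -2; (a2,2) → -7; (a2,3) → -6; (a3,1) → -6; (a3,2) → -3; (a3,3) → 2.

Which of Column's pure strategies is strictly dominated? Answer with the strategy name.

3

2 holds Row's payoff strictly below 3 in every row: -11 < -7, -7 < -6, -3 < 2.
So 3 is strictly dominated for Column.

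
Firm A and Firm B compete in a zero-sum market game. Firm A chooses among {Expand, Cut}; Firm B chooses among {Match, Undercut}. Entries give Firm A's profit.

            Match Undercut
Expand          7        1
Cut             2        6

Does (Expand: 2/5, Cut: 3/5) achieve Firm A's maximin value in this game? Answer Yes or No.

Against Match this mix gives (2/5)·7 + (3/5)·2 = 4.
Against Undercut this mix gives (2/5)·1 + (3/5)·6 = 4.
All of Firm B's active replies (Match, Undercut) yield 4, and no column does worse for Firm A. The mix makes Firm B indifferent and guarantees 4, so it is optimal.

Yes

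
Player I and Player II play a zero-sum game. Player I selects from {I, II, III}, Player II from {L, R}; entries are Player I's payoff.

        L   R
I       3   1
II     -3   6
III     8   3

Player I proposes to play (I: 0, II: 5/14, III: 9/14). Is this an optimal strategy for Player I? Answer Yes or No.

Against L this mix gives (5/14)·(-3) + (9/14)·8 = 57/14.
Against R this mix gives (5/14)·6 + (9/14)·3 = 57/14.
All of Player II's active replies (L, R) yield 57/14, and no column does worse for Player I. The mix makes Player II indifferent and guarantees 57/14, so it is optimal.

Yes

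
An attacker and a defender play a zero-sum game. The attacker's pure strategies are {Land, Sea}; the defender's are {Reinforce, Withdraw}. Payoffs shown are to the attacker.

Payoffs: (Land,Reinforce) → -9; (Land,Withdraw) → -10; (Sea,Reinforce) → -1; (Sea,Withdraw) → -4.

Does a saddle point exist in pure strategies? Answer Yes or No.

Row minima: Land → -10, Sea → -4; maximin = -4.
Column maxima: Reinforce → -1, Withdraw → -4; minimax = -4.
maximin = minimax = -4, so a saddle point exists.

Yes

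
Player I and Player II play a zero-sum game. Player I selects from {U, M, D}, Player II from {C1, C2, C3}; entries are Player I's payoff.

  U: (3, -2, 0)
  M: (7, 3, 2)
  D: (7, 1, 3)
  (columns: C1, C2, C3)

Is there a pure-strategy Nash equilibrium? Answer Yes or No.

No

Row minima: U → -2, M → 2, D → 1; maximin = 2.
Column maxima: C1 → 7, C2 → 3, C3 → 3; minimax = 3.
2 ≠ 3, so no pure-strategy equilibrium exists.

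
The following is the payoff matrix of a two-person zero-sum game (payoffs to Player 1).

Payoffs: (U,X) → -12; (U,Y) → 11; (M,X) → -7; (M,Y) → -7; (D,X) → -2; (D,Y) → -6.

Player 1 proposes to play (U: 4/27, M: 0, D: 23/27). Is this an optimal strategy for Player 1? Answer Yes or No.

Against X this mix gives (4/27)·(-12) + (23/27)·(-2) = -94/27.
Against Y this mix gives (4/27)·11 + (23/27)·(-6) = -94/27.
All of Player 2's active replies (X, Y) yield -94/27, and no column does worse for Player 1. The mix makes Player 2 indifferent and guarantees -94/27, so it is optimal.

Yes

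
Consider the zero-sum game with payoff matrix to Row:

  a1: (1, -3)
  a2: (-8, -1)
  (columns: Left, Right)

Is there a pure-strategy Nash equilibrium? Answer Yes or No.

Row minima: a1 → -3, a2 → -8; maximin = -3.
Column maxima: Left → 1, Right → -1; minimax = -1.
-3 ≠ -1, so no pure-strategy equilibrium exists.

No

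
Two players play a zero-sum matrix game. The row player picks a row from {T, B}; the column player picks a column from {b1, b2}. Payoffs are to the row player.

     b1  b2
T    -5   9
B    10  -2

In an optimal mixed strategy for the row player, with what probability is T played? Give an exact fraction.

6/13

Row minima: T → -5, B → -2; maximin = -2.
Column maxima: b1 → 10, b2 → 9; minimax = 9.
-2 ≠ 9, so there is no saddle point; optimal play is mixed.
Let the row player play T with probability p. Expected payoff against b1: (-5)p + 10(1−p) = −15p + 10; against b2: 9p + (-2)(1−p) = 11p − 2.
Setting these equal: −15p + 10 = 11p − 2 ⇒ −26p = -12 ⇒ p = 6/13, and the value is (-15)·(6/13) + 10 = 40/13.
For the column player: with q = P(b1), equating T's and B's payoffs gives −14q + 9 = 12q − 2 ⇒ q = 11/26.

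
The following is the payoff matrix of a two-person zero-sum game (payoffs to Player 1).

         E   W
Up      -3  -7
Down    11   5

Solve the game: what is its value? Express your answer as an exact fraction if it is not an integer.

5

Row minima: Up → -7, Down → 5; maximin = 5.
Column maxima: E → 11, W → 5; minimax = 5.
Since maximin = minimax = 5, there is a saddle point and the value is 5.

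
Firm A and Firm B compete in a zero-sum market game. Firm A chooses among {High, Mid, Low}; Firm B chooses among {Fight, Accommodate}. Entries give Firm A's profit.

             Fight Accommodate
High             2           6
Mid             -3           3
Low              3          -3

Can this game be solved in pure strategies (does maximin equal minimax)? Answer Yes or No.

No

Row minima: High → 2, Mid → -3, Low → -3; maximin = 2.
Column maxima: Fight → 3, Accommodate → 6; minimax = 3.
2 ≠ 3, so no pure-strategy equilibrium exists.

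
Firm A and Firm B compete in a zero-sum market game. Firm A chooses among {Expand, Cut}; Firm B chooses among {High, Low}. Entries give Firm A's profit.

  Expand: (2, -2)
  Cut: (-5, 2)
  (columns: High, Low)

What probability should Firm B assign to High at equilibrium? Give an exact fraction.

4/11

Row minima: Expand → -2, Cut → -5; maximin = -2.
Column maxima: High → 2, Low → 2; minimax = 2.
-2 ≠ 2, so there is no saddle point; optimal play is mixed.
Let Firm A play Expand with probability p. Expected payoff against High: 2p + (-5)(1−p) = 7p − 5; against Low: (-2)p + 2(1−p) = −4p + 2.
Setting these equal: 7p − 5 = −4p + 2 ⇒ 11p = 7 ⇒ p = 7/11, and the value is (7)·(7/11) − 5 = -6/11.
For Firm B: with q = P(High), equating Expand's and Cut's payoffs gives 4q − 2 = −7q + 2 ⇒ q = 4/11.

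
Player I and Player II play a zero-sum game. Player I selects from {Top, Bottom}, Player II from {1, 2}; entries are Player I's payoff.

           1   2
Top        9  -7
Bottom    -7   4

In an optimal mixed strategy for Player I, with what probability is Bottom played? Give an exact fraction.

16/27

Row minima: Top → -7, Bottom → -7; maximin = -7.
Column maxima: 1 → 9, 2 → 4; minimax = 4.
-7 ≠ 4, so there is no saddle point; optimal play is mixed.
Let Player I play Top with probability p. Expected payoff against 1: 9p + (-7)(1−p) = 16p − 7; against 2: (-7)p + 4(1−p) = −11p + 4.
Setting these equal: 16p − 7 = −11p + 4 ⇒ 27p = 11 ⇒ p = 11/27, and the value is (16)·(11/27) − 7 = -13/27.
For Player II: with q = P(1), equating Top's and Bottom's payoffs gives 16q − 7 = −11q + 4 ⇒ q = 11/27.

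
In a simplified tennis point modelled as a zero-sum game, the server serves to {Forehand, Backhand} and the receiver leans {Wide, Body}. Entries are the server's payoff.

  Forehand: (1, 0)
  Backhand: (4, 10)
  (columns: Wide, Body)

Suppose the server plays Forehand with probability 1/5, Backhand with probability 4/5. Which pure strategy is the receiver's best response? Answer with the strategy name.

If the receiver plays Wide, the server's expected payoff is (1/5)·1 + (4/5)·4 = 17/5.
If the receiver plays Body, the server's expected payoff is (1/5)·0 + (4/5)·10 = 8.
The receiver minimizes the server's payoff; the smallest is 17/5, so the best response is Wide.

Wide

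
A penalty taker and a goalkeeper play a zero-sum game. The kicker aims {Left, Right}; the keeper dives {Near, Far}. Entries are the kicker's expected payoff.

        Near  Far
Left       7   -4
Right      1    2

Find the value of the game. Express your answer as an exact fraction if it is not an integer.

Row minima: Left → -4, Right → 1; maximin = 1.
Column maxima: Near → 7, Far → 2; minimax = 2.
1 ≠ 2, so there is no saddle point; optimal play is mixed.
Let the kicker play Left with probability p. Expected payoff against Near: 7p + 1(1−p) = 6p + 1; against Far: (-4)p + 2(1−p) = −6p + 2.
Setting these equal: 6p + 1 = −6p + 2 ⇒ 12p = 1 ⇒ p = 1/12, and the value is (6)·(1/12) + 1 = 3/2.
For the keeper: with q = P(Near), equating Left's and Right's payoffs gives 11q − 4 = −q + 2 ⇒ q = 1/2.

3/2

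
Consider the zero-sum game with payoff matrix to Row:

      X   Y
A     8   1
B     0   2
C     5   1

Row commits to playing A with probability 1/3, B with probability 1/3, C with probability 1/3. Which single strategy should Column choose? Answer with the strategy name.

If Column plays X, Row's expected payoff is (1/3)·8 + (1/3)·0 + (1/3)·5 = 13/3.
If Column plays Y, Row's expected payoff is (1/3)·1 + (1/3)·2 + (1/3)·1 = 4/3.
Column minimizes Row's payoff; the smallest is 4/3, so the best response is Y.

Y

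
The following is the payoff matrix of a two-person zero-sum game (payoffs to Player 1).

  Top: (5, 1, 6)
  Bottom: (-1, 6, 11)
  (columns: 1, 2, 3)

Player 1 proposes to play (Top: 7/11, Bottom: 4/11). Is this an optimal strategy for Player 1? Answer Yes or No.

Yes

Against 1 this mix gives (7/11)·5 + (4/11)·(-1) = 31/11.
Against 2 this mix gives (7/11)·1 + (4/11)·6 = 31/11.
Against 3 this mix gives (7/11)·6 + (4/11)·11 = 86/11.
All of Player 2's active replies (1, 2) yield 31/11, and no column does worse for Player 1. The mix makes Player 2 indifferent and guarantees 31/11, so it is optimal.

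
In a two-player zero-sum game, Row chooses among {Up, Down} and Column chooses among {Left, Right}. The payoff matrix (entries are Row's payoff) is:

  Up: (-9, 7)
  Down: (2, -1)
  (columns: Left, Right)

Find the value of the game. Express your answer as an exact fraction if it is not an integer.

5/19

Row minima: Up → -9, Down → -1; maximin = -1.
Column maxima: Left → 2, Right → 7; minimax = 2.
-1 ≠ 2, so there is no saddle point; optimal play is mixed.
Let Row play Up with probability p. Expected payoff against Left: (-9)p + 2(1−p) = −11p + 2; against Right: 7p + (-1)(1−p) = 8p − 1.
Setting these equal: −11p + 2 = 8p − 1 ⇒ −19p = -3 ⇒ p = 3/19, and the value is (-11)·(3/19) + 2 = 5/19.
For Column: with q = P(Left), equating Up's and Down's payoffs gives −16q + 7 = 3q − 1 ⇒ q = 8/19.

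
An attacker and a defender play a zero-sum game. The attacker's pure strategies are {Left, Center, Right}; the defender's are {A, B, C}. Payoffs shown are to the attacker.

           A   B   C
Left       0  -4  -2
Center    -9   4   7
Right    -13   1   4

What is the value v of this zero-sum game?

-36/17

Row minima: Left → -4, Center → -9, Right → -13; maximin = -4.
Column maxima: A → 0, B → 4, C → 7; minimax = 0.
-4 ≠ 0, so there is no saddle point; optimal play is mixed.
Right is strictly dominated by Center, so the attacker never plays it.
C is strictly dominated by B (it gives the attacker strictly more in every row), so the defender never plays it.
On the remaining 2×2 (Left, Center vs A, B):
Let the attacker play Left with probability p. Expected payoff against A: 0p + (-9)(1−p) = 9p − 9; against B: (-4)p + 4(1−p) = −8p + 4.
Setting these equal: 9p − 9 = −8p + 4 ⇒ 17p = 13 ⇒ p = 13/17, and the value is (9)·(13/17) − 9 = -36/17.
For the defender: with q = P(A), equating Left's and Center's payoffs gives 4q − 4 = −13q + 4 ⇒ q = 8/17.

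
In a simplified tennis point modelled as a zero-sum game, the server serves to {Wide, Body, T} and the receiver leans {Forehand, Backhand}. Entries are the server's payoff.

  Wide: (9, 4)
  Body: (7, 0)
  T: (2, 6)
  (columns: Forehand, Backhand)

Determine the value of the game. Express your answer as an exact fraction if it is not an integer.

Row minima: Wide → 4, Body → 0, T → 2; maximin = 4.
Column maxima: Forehand → 9, Backhand → 6; minimax = 6.
4 ≠ 6, so there is no saddle point; optimal play is mixed.
Body is strictly dominated by Wide, so the server never plays it.
On the remaining 2×2 (Wide, T vs Forehand, Backhand):
Let the server play Wide with probability p. Expected payoff against Forehand: 9p + 2(1−p) = 7p + 2; against Backhand: 4p + 6(1−p) = −2p + 6.
Setting these equal: 7p + 2 = −2p + 6 ⇒ 9p = 4 ⇒ p = 4/9, and the value is (7)·(4/9) + 2 = 46/9.
For the receiver: with q = P(Forehand), equating Wide's and T's payoffs gives 5q + 4 = −4q + 6 ⇒ q = 2/9.

46/9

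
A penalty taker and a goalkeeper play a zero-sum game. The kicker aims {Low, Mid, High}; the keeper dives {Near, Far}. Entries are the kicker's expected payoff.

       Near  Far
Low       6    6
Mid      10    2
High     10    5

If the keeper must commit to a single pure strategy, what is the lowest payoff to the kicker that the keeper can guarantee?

6

Column maxima: Near → 10, Far → 6.
The smallest of these is 6.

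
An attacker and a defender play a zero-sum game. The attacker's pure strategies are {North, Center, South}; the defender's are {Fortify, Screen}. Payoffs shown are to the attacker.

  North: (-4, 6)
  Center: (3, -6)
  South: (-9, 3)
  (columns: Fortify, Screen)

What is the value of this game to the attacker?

Row minima: North → -4, Center → -6, South → -9; maximin = -4.
Column maxima: Fortify → 3, Screen → 6; minimax = 3.
-4 ≠ 3, so there is no saddle point; optimal play is mixed.
South is strictly dominated by North, so the attacker never plays it.
On the remaining 2×2 (North, Center vs Fortify, Screen):
Let the attacker play North with probability p. Expected payoff against Fortify: (-4)p + 3(1−p) = −7p + 3; against Screen: 6p + (-6)(1−p) = 12p − 6.
Setting these equal: −7p + 3 = 12p − 6 ⇒ −19p = -9 ⇒ p = 9/19, and the value is (-7)·(9/19) + 3 = -6/19.
For the defender: with q = P(Fortify), equating North's and Center's payoffs gives −10q + 6 = 9q − 6 ⇒ q = 12/19.

-6/19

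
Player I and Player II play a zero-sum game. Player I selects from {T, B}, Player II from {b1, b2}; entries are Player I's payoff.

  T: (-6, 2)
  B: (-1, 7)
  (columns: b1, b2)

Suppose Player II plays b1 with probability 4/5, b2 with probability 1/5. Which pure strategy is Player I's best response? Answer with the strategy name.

Expected payoff of T: (4/5)·(-6) + (1/5)·2 = -22/5.
Expected payoff of B: (4/5)·(-1) + (1/5)·7 = 3/5.
The largest is 3/5, so Player I's best response is B.

B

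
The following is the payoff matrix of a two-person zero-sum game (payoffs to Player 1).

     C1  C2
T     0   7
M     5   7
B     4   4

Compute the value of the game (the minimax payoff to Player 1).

5

Row minima: T → 0, M → 5, B → 4; maximin = 5.
Column maxima: C1 → 5, C2 → 7; minimax = 5.
Since maximin = minimax = 5, there is a saddle point and the value is 5.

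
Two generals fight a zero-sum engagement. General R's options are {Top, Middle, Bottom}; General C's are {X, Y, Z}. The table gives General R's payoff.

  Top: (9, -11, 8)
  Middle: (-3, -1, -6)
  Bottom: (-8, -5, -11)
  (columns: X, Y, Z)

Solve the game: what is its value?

-37/12

Row minima: Top → -11, Middle → -6, Bottom → -11; maximin = -6.
Column maxima: X → 9, Y → -1, Z → 8; minimax = -1.
-6 ≠ -1, so there is no saddle point; optimal play is mixed.
Bottom is strictly dominated by Middle, so General R never plays it.
X is strictly dominated by Z (it gives General R strictly more in every row), so General C never plays it.
On the remaining 2×2 (Top, Middle vs Y, Z):
Let General R play Top with probability p. Expected payoff against Y: (-11)p + (-1)(1−p) = −10p − 1; against Z: 8p + (-6)(1−p) = 14p − 6.
Setting these equal: −10p − 1 = 14p − 6 ⇒ −24p = -5 ⇒ p = 5/24, and the value is (-10)·(5/24) − 1 = -37/12.
For General C: with q = P(Y), equating Top's and Middle's payoffs gives −19q + 8 = 5q − 6 ⇒ q = 7/12.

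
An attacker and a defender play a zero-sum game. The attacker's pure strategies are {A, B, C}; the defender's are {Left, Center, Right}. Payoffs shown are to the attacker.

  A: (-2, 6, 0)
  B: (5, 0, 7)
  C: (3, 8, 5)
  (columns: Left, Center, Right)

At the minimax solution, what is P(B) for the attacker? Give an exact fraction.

Row minima: A → -2, B → 0, C → 3; maximin = 3.
Column maxima: Left → 5, Center → 8, Right → 7; minimax = 5.
3 ≠ 5, so there is no saddle point; optimal play is mixed.
A is strictly dominated by C, so the attacker never plays it.
Right is strictly dominated by Left (it gives the attacker strictly more in every row), so the defender never plays it.
On the remaining 2×2 (B, C vs Left, Center):
Let the attacker play B with probability p. Expected payoff against Left: 5p + 3(1−p) = 2p + 3; against Center: 0p + 8(1−p) = −8p + 8.
Setting these equal: 2p + 3 = −8p + 8 ⇒ 10p = 5 ⇒ p = 1/2, and the value is (2)·(1/2) + 3 = 4.
For the defender: with q = P(Left), equating B's and C's payoffs gives 5q = −5q + 8 ⇒ q = 4/5.

1/2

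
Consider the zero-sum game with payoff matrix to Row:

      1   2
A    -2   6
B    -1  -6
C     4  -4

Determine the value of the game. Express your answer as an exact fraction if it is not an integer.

1

Row minima: A → -2, B → -6, C → -4; maximin = -2.
Column maxima: 1 → 4, 2 → 6; minimax = 4.
-2 ≠ 4, so there is no saddle point; optimal play is mixed.
B is strictly dominated by C, so Row never plays it.
On the remaining 2×2 (A, C vs 1, 2):
Let Row play A with probability p. Expected payoff against 1: (-2)p + 4(1−p) = −6p + 4; against 2: 6p + (-4)(1−p) = 10p − 4.
Setting these equal: −6p + 4 = 10p − 4 ⇒ −16p = -8 ⇒ p = 1/2, and the value is (-6)·(1/2) + 4 = 1.
For Column: with q = P(1), equating A's and C's payoffs gives −8q + 6 = 8q − 4 ⇒ q = 5/8.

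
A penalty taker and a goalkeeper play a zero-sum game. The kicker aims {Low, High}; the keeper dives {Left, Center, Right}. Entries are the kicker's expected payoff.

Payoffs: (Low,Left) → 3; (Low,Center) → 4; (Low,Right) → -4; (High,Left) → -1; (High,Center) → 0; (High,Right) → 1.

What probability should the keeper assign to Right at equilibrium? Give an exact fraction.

Row minima: Low → -4, High → -1; maximin = -1.
Column maxima: Left → 3, Center → 4, Right → 1; minimax = 1.
-1 ≠ 1, so there is no saddle point; optimal play is mixed.
Center is strictly dominated by Left (it gives the kicker strictly more in every row), so the keeper never plays it.
On the remaining 2×2 (Low, High vs Left, Right):
Let the kicker play Low with probability p. Expected payoff against Left: 3p + (-1)(1−p) = 4p − 1; against Right: (-4)p + 1(1−p) = −5p + 1.
Setting these equal: 4p − 1 = −5p + 1 ⇒ 9p = 2 ⇒ p = 2/9, and the value is (4)·(2/9) − 1 = -1/9.
For the keeper: with q = P(Left), equating Low's and High's payoffs gives 7q − 4 = −2q + 1 ⇒ q = 5/9.

4/9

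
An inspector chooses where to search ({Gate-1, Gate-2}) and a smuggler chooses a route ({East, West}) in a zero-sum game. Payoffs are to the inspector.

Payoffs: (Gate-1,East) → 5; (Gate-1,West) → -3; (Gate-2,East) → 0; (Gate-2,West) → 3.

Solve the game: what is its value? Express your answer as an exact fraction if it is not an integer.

Row minima: Gate-1 → -3, Gate-2 → 0; maximin = 0.
Column maxima: East → 5, West → 3; minimax = 3.
0 ≠ 3, so there is no saddle point; optimal play is mixed.
Let the inspector play Gate-1 with probability p. Expected payoff against East: 5p + 0(1−p) = 5p; against West: (-3)p + 3(1−p) = −6p + 3.
Setting these equal: 5p = −6p + 3 ⇒ 11p = 3 ⇒ p = 3/11, and the value is (5)·(3/11) = 15/11.
For the smuggler: with q = P(East), equating Gate-1's and Gate-2's payoffs gives 8q − 3 = −3q + 3 ⇒ q = 6/11.

15/11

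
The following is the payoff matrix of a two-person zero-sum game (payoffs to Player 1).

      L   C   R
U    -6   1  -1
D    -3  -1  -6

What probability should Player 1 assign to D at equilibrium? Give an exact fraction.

5/8

Row minima: U → -6, D → -6; maximin = -6.
Column maxima: L → -3, C → 1, R → -1; minimax = -3.
-6 ≠ -3, so there is no saddle point; optimal play is mixed.
C is strictly dominated by L (it gives Player 1 strictly more in every row), so Player 2 never plays it.
On the remaining 2×2 (U, D vs L, R):
Let Player 1 play U with probability p. Expected payoff against L: (-6)p + (-3)(1−p) = −3p − 3; against R: (-1)p + (-6)(1−p) = 5p − 6.
Setting these equal: −3p − 3 = 5p − 6 ⇒ −8p = -3 ⇒ p = 3/8, and the value is (-3)·(3/8) − 3 = -33/8.
For Player 2: with q = P(L), equating U's and D's payoffs gives −5q − 1 = 3q − 6 ⇒ q = 5/8.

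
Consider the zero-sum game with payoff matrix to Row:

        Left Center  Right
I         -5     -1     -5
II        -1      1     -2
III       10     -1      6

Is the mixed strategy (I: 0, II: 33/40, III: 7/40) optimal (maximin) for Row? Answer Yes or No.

No

Against Left this mix gives (33/40)·(-1) + (7/40)·10 = 37/40.
Against Center this mix gives (33/40)·1 + (7/40)·(-1) = 13/20.
Against Right this mix gives (33/40)·(-2) + (7/40)·6 = -3/5.
Column will play Right, holding Row to -3/5. Shifting weight toward the row that does better against Right would raise this floor (the equalizing mix achieves 2/5 against both Right and Center), so the proposed strategy is not optimal.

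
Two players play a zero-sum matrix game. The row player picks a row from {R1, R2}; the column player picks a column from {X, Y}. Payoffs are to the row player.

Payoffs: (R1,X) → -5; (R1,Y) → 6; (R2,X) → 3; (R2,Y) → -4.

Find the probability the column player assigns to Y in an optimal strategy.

4/9

Row minima: R1 → -5, R2 → -4; maximin = -4.
Column maxima: X → 3, Y → 6; minimax = 3.
-4 ≠ 3, so there is no saddle point; optimal play is mixed.
Let the row player play R1 with probability p. Expected payoff against X: (-5)p + 3(1−p) = −8p + 3; against Y: 6p + (-4)(1−p) = 10p − 4.
Setting these equal: −8p + 3 = 10p − 4 ⇒ −18p = -7 ⇒ p = 7/18, and the value is (-8)·(7/18) + 3 = -1/9.
For the column player: with q = P(X), equating R1's and R2's payoffs gives −11q + 6 = 7q − 4 ⇒ q = 5/9.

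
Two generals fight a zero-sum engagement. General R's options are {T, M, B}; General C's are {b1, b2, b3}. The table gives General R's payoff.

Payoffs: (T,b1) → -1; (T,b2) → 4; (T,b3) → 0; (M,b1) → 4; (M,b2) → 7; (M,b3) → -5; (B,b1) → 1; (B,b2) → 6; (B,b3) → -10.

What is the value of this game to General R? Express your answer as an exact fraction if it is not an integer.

Row minima: T → -1, M → -5, B → -10; maximin = -1.
Column maxima: b1 → 4, b2 → 7, b3 → 0; minimax = 0.
-1 ≠ 0, so there is no saddle point; optimal play is mixed.
B is strictly dominated by M, so General R never plays it.
b2 is strictly dominated by b1 (it gives General R strictly more in every row), so General C never plays it.
On the remaining 2×2 (T, M vs b1, b3):
Let General R play T with probability p. Expected payoff against b1: (-1)p + 4(1−p) = −5p + 4; against b3: 0p + (-5)(1−p) = 5p − 5.
Setting these equal: −5p + 4 = 5p − 5 ⇒ −10p = -9 ⇒ p = 9/10, and the value is (-5)·(9/10) + 4 = -1/2.
For General C: with q = P(b1), equating T's and M's payoffs gives −q = 9q − 5 ⇒ q = 1/2.

-1/2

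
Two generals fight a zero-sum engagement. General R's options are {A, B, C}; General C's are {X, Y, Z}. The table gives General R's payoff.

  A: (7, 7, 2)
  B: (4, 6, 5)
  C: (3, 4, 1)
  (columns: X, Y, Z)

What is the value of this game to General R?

9/2

Row minima: A → 2, B → 4, C → 1; maximin = 4.
Column maxima: X → 7, Y → 7, Z → 5; minimax = 5.
4 ≠ 5, so there is no saddle point; optimal play is mixed.
C is strictly dominated by A, so General R never plays it.
Y is strictly dominated by Z (it gives General R strictly more in every row), so General C never plays it.
On the remaining 2×2 (A, B vs X, Z):
Let General R play A with probability p. Expected payoff against X: 7p + 4(1−p) = 3p + 4; against Z: 2p + 5(1−p) = −3p + 5.
Setting these equal: 3p + 4 = −3p + 5 ⇒ 6p = 1 ⇒ p = 1/6, and the value is (3)·(1/6) + 4 = 9/2.
For General C: with q = P(X), equating A's and B's payoffs gives 5q + 2 = −q + 5 ⇒ q = 1/2.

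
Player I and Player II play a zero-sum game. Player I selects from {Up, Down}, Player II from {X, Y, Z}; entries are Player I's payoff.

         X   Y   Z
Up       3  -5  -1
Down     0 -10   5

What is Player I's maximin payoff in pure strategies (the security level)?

Row minima: Up → -5, Down → -10.
The best of these is -5.

-5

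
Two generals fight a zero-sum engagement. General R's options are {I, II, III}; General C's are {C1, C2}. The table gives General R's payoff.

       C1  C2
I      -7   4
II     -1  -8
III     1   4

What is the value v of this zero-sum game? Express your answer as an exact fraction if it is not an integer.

1

Row minima: I → -7, II → -8, III → 1; maximin = 1.
Column maxima: C1 → 1, C2 → 4; minimax = 1.
Since maximin = minimax = 1, there is a saddle point and the value is 1.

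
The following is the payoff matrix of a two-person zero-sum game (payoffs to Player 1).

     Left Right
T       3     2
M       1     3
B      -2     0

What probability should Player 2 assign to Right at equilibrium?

Row minima: T → 2, M → 1, B → -2; maximin = 2.
Column maxima: Left → 3, Right → 3; minimax = 3.
2 ≠ 3, so there is no saddle point; optimal play is mixed.
B is strictly dominated by T, so Player 1 never plays it.
On the remaining 2×2 (T, M vs Left, Right):
Let Player 1 play T with probability p. Expected payoff against Left: 3p + 1(1−p) = 2p + 1; against Right: 2p + 3(1−p) = −p + 3.
Setting these equal: 2p + 1 = −p + 3 ⇒ 3p = 2 ⇒ p = 2/3, and the value is (2)·(2/3) + 1 = 7/3.
For Player 2: with q = P(Left), equating T's and M's payoffs gives q + 2 = −2q + 3 ⇒ q = 1/3.

2/3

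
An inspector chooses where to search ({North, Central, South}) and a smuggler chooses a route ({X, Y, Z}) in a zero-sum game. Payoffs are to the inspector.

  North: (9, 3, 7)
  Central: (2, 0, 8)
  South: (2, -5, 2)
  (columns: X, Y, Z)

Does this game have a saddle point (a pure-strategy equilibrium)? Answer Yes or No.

Yes

Row minima: North → 3, Central → 0, South → -5; maximin = 3.
Column maxima: X → 9, Y → 3, Z → 8; minimax = 3.
maximin = minimax = 3, so a saddle point exists.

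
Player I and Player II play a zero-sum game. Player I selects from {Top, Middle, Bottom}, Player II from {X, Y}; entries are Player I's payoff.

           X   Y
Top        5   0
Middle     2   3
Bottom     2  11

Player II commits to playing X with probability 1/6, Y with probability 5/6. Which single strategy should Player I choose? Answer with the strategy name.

Bottom

Expected payoff of Top: (1/6)·5 + (5/6)·0 = 5/6.
Expected payoff of Middle: (1/6)·2 + (5/6)·3 = 17/6.
Expected payoff of Bottom: (1/6)·2 + (5/6)·11 = 19/2.
The largest is 19/2, so Player I's best response is Bottom.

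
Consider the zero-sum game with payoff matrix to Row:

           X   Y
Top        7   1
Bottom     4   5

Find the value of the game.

31/7

Row minima: Top → 1, Bottom → 4; maximin = 4.
Column maxima: X → 7, Y → 5; minimax = 5.
4 ≠ 5, so there is no saddle point; optimal play is mixed.
Let Row play Top with probability p. Expected payoff against X: 7p + 4(1−p) = 3p + 4; against Y: 1p + 5(1−p) = −4p + 5.
Setting these equal: 3p + 4 = −4p + 5 ⇒ 7p = 1 ⇒ p = 1/7, and the value is (3)·(1/7) + 4 = 31/7.
For Column: with q = P(X), equating Top's and Bottom's payoffs gives 6q + 1 = −q + 5 ⇒ q = 4/7.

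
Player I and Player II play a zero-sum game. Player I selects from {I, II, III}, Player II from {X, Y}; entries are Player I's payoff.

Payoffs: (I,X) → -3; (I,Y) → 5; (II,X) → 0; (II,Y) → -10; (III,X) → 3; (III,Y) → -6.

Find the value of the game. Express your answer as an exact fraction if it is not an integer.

Row minima: I → -3, II → -10, III → -6; maximin = -3.
Column maxima: X → 3, Y → 5; minimax = 3.
-3 ≠ 3, so there is no saddle point; optimal play is mixed.
II is strictly dominated by III, so Player I never plays it.
On the remaining 2×2 (I, III vs X, Y):
Let Player I play I with probability p. Expected payoff against X: (-3)p + 3(1−p) = −6p + 3; against Y: 5p + (-6)(1−p) = 11p − 6.
Setting these equal: −6p + 3 = 11p − 6 ⇒ −17p = -9 ⇒ p = 9/17, and the value is (-6)·(9/17) + 3 = -3/17.
For Player II: with q = P(X), equating I's and III's payoffs gives −8q + 5 = 9q − 6 ⇒ q = 11/17.

-3/17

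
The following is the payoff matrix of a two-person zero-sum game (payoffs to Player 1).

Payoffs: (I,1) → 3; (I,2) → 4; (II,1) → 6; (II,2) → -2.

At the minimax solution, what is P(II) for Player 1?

1/9

Row minima: I → 3, II → -2; maximin = 3.
Column maxima: 1 → 6, 2 → 4; minimax = 4.
3 ≠ 4, so there is no saddle point; optimal play is mixed.
Let Player 1 play I with probability p. Expected payoff against 1: 3p + 6(1−p) = −3p + 6; against 2: 4p + (-2)(1−p) = 6p − 2.
Setting these equal: −3p + 6 = 6p − 2 ⇒ −9p = -8 ⇒ p = 8/9, and the value is (-3)·(8/9) + 6 = 10/3.
For Player 2: with q = P(1), equating I's and II's payoffs gives −q + 4 = 8q − 2 ⇒ q = 2/3.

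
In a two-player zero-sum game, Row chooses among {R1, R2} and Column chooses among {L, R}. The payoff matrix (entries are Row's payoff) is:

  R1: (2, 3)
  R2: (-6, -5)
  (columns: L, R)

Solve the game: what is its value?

Row minima: R1 → 2, R2 → -6; maximin = 2.
Column maxima: L → 2, R → 3; minimax = 2.
Since maximin = minimax = 2, there is a saddle point and the value is 2.

2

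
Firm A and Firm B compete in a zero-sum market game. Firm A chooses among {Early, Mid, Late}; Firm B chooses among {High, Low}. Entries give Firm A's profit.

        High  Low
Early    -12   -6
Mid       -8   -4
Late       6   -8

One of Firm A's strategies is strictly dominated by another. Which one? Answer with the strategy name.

Early

Mid gives a strictly higher payoff than Early against every column: -8 > -12, -4 > -6.
So Early is strictly dominated and Firm A never plays it.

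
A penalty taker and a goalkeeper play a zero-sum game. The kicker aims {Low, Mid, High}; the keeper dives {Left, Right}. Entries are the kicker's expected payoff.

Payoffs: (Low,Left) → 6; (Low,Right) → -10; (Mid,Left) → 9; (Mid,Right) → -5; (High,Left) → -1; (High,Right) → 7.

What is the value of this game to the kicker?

Row minima: Low → -10, Mid → -5, High → -1; maximin = -1.
Column maxima: Left → 9, Right → 7; minimax = 7.
-1 ≠ 7, so there is no saddle point; optimal play is mixed.
Low is strictly dominated by Mid, so the kicker never plays it.
On the remaining 2×2 (Mid, High vs Left, Right):
Let the kicker play Mid with probability p. Expected payoff against Left: 9p + (-1)(1−p) = 10p − 1; against Right: (-5)p + 7(1−p) = −12p + 7.
Setting these equal: 10p − 1 = −12p + 7 ⇒ 22p = 8 ⇒ p = 4/11, and the value is (10)·(4/11) − 1 = 29/11.
For the keeper: with q = P(Left), equating Mid's and High's payoffs gives 14q − 5 = −8q + 7 ⇒ q = 6/11.

29/11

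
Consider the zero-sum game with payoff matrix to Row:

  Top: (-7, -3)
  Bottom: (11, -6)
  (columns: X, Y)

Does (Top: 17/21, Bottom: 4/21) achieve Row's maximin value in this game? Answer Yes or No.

Against X this mix gives (17/21)·(-7) + (4/21)·11 = -25/7.
Against Y this mix gives (17/21)·(-3) + (4/21)·(-6) = -25/7.
All of Column's active replies (X, Y) yield -25/7, and no column does worse for Row. The mix makes Column indifferent and guarantees -25/7, so it is optimal.

Yes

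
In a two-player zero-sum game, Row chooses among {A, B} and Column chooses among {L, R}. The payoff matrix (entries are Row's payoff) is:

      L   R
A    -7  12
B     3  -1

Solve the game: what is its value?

29/23

Row minima: A → -7, B → -1; maximin = -1.
Column maxima: L → 3, R → 12; minimax = 3.
-1 ≠ 3, so there is no saddle point; optimal play is mixed.
Let Row play A with probability p. Expected payoff against L: (-7)p + 3(1−p) = −10p + 3; against R: 12p + (-1)(1−p) = 13p − 1.
Setting these equal: −10p + 3 = 13p − 1 ⇒ −23p = -4 ⇒ p = 4/23, and the value is (-10)·(4/23) + 3 = 29/23.
For Column: with q = P(L), equating A's and B's payoffs gives −19q + 12 = 4q − 1 ⇒ q = 13/23.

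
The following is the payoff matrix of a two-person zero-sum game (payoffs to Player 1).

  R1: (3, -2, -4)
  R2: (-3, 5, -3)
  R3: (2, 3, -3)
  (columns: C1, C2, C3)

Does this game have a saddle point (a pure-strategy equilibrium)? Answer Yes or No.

Yes

Row minima: R1 → -4, R2 → -3, R3 → -3; maximin = -3.
Column maxima: C1 → 3, C2 → 5, C3 → -3; minimax = -3.
maximin = minimax = -3, so a saddle point exists.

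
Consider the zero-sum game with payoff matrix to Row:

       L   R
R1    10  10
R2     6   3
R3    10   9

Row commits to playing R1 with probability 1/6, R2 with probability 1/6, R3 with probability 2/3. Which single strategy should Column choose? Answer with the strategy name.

If Column plays L, Row's expected payoff is (1/6)·10 + (1/6)·6 + (2/3)·10 = 28/3.
If Column plays R, Row's expected payoff is (1/6)·10 + (1/6)·3 + (2/3)·9 = 49/6.
Column minimizes Row's payoff; the smallest is 49/6, so the best response is R.

R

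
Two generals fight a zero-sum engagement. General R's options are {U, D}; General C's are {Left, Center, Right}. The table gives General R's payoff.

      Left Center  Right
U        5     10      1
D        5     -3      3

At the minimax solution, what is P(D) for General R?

3/5

Row minima: U → 1, D → -3; maximin = 1.
Column maxima: Left → 5, Center → 10, Right → 3; minimax = 3.
1 ≠ 3, so there is no saddle point; optimal play is mixed.
Left is strictly dominated by Right (it gives General R strictly more in every row), so General C never plays it.
On the remaining 2×2 (U, D vs Center, Right):
Let General R play U with probability p. Expected payoff against Center: 10p + (-3)(1−p) = 13p − 3; against Right: 1p + 3(1−p) = −2p + 3.
Setting these equal: 13p − 3 = −2p + 3 ⇒ 15p = 6 ⇒ p = 2/5, and the value is (13)·(2/5) − 3 = 11/5.
For General C: with q = P(Center), equating U's and D's payoffs gives 9q + 1 = −6q + 3 ⇒ q = 2/15.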